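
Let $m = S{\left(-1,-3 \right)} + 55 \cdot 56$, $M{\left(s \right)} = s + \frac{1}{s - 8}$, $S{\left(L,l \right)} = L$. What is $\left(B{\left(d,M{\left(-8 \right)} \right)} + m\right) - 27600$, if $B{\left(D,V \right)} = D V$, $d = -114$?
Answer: $- \frac{188815}{8} \approx -23602.0$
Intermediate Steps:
$M{\left(s \right)} = s + \frac{1}{-8 + s}$
$m = 3079$ ($m = -1 + 55 \cdot 56 = -1 + 3080 = 3079$)
$\left(B{\left(d,M{\left(-8 \right)} \right)} + m\right) - 27600 = \left(- 114 \frac{1 + \left(-8\right)^{2} - -64}{-8 - 8} + 3079\right) - 27600 = \left(- 114 \frac{1 + 64 + 64}{-16} + 3079\right) - 27600 = \left(- 114 \left(\left(- \frac{1}{16}\right) 129\right) + 3079\right) - 27600 = \left(\left(-114\right) \left(- \frac{129}{16}\right) + 3079\right) - 27600 = \left(\frac{7353}{8} + 3079\right) - 27600 = \frac{31985}{8} - 27600 = - \frac{188815}{8}$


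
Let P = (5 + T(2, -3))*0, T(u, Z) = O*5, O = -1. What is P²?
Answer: 0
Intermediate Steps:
T(u, Z) = -5 (T(u, Z) = -1*5 = -5)
P = 0 (P = (5 - 5)*0 = 0*0 = 0)
P² = 0² = 0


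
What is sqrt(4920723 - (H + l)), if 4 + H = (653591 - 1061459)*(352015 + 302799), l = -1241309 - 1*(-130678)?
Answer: sqrt(267083707910) ≈ 5.1680e+5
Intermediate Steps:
l = -1110631 (l = -1241309 + 130678 = -1110631)
H = -267077676556 (H = -4 + (653591 - 1061459)*(352015 + 302799) = -4 - 407868*654814 = -4 - 267077676552 = -267077676556)
sqrt(4920723 - (H + l)) = sqrt(4920723 - (-267077676556 - 1110631)) = sqrt(4920723 - 1*(-267078787187)) = sqrt(4920723 + 267078787187) = sqrt(267083707910)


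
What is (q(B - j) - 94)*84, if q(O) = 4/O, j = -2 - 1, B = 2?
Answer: -39144/5 ≈ -7828.8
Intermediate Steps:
j = -3
(q(B - j) - 94)*84 = (4/(2 - 1*(-3)) - 94)*84 = (4/(2 + 3) - 94)*84 = (4/5 - 94)*84 = (4*(⅕) - 94)*84 = (⅘ - 94)*84 = -466/5*84 = -39144/5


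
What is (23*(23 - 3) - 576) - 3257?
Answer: -3373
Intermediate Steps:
(23*(23 - 3) - 576) - 3257 = (23*20 - 576) - 3257 = (460 - 576) - 3257 = -116 - 3257 = -3373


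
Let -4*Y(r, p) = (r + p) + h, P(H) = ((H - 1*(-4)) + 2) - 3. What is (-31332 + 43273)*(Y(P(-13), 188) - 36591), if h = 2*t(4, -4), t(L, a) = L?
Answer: -874976775/2 ≈ -4.3749e+8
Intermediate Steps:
h = 8 (h = 2*4 = 8)
P(H) = 3 + H (P(H) = ((H + 4) + 2) - 3 = ((4 + H) + 2) - 3 = (6 + H) - 3 = 3 + H)
Y(r, p) = -2 - p/4 - r/4 (Y(r, p) = -((r + p) + 8)/4 = -((p + r) + 8)/4 = -(8 + p + r)/4 = -2 - p/4 - r/4)
(-31332 + 43273)*(Y(P(-13), 188) - 36591) = (-31332 + 43273)*((-2 - 1/4*188 - (3 - 13)/4) - 36591) = 11941*((-2 - 47 - 1/4*(-10)) - 36591) = 11941*((-2 - 47 + 5/2) - 36591) = 11941*(-93/2 - 36591) = 11941*(-73275/2) = -874976775/2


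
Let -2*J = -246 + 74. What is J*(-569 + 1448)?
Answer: 75594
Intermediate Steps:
J = 86 (J = -(-246 + 74)/2 = -½*(-172) = 86)
J*(-569 + 1448) = 86*(-569 + 1448) = 86*879 = 75594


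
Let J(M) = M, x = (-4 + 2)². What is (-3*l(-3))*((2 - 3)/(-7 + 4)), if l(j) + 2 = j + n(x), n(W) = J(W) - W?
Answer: 5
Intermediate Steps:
x = 4 (x = (-2)² = 4)
n(W) = 0 (n(W) = W - W = 0)
l(j) = -2 + j (l(j) = -2 + (j + 0) = -2 + j)
(-3*l(-3))*((2 - 3)/(-7 + 4)) = (-3*(-2 - 3))*((2 - 3)/(-7 + 4)) = (-3*(-5))*(-1/(-3)) = 15*(-1*(-⅓)) = 15*(⅓) = 5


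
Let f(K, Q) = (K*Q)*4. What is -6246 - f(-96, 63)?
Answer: 17946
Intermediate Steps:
f(K, Q) = 4*K*Q
-6246 - f(-96, 63) = -6246 - 4*(-96)*63 = -6246 - 1*(-24192) = -6246 + 24192 = 17946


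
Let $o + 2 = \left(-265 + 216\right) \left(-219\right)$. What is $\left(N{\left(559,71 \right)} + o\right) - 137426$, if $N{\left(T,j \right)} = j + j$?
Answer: $-126555$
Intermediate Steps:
$o = 10729$ ($o = -2 + \left(-265 + 216\right) \left(-219\right) = -2 - -10731 = -2 + 10731 = 10729$)
$N{\left(T,j \right)} = 2 j$
$\left(N{\left(559,71 \right)} + o\right) - 137426 = \left(2 \cdot 71 + 10729\right) - 137426 = \left(142 + 10729\right) - 137426 = 10871 - 137426 = -126555$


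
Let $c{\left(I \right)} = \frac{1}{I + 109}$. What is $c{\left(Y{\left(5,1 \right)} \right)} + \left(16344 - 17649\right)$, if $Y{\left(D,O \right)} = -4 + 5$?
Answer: $- \frac{143549}{110} \approx -1305.0$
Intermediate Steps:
$Y{\left(D,O \right)} = 1$
$c{\left(I \right)} = \frac{1}{109 + I}$
$c{\left(Y{\left(5,1 \right)} \right)} + \left(16344 - 17649\right) = \frac{1}{109 + 1} + \left(16344 - 17649\right) = \frac{1}{110} - 1305 = - \frac{143549}{110}$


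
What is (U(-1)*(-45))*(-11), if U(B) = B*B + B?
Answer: 0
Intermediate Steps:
U(B) = B + B**2 (U(B) = B**2 + B = B + B**2)
(U(-1)*(-45))*(-11) = (-(1 - 1)*(-45))*(-11) = (-1*0*(-45))*(-11) = (0*(-45))*(-11) = 0*(-11) = 0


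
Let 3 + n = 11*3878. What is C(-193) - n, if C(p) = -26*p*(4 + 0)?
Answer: -22583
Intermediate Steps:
C(p) = -104*p (C(p) = -26*p*4 = -104*p)
n = 42655 (n = -3 + 11*3878 = -3 + 42658 = 42655)
C(-193) - n = -104*(-193) - 1*42655 = 20072 - 42655 = -22583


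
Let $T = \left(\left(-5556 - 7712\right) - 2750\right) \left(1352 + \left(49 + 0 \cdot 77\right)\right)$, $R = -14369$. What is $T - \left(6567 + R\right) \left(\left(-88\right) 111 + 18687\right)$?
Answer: $47144820$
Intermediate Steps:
$T = -22441218$ ($T = \left(-13268 - 2750\right) \left(1352 + \left(49 + 0\right)\right) = - 16018 \left(1352 + 49\right) = \left(-16018\right) 1401 = -22441218$)
$T - \left(6567 + R\right) \left(\left(-88\right) 111 + 18687\right) = -22441218 - \left(6567 - 14369\right) \left(\left(-88\right) 111 + 18687\right) = -22441218 - - 7802 \left(-9768 + 18687\right) = -22441218 - \left(-7802\right) 8919 = -22441218 - -69586038 = -22441218 + 69586038 = 47144820$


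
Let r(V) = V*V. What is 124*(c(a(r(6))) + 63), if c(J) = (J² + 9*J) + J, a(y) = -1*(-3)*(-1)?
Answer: 5208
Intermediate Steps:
r(V) = V²
a(y) = -3 (a(y) = 3*(-1) = -3)
c(J) = J² + 10*J
124*(c(a(r(6))) + 63) = 124*(-3*(10 - 3) + 63) = 124*(-3*7 + 63) = 124*(-21 + 63) = 124*42 = 5208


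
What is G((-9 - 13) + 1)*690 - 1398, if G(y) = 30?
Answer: 19302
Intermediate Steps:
G((-9 - 13) + 1)*690 - 1398 = 30*690 - 1398 = 20700 - 1398 = 19302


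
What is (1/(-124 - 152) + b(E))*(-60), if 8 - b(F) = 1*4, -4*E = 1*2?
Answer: -5515/23 ≈ -239.78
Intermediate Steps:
E = -1/2 (E = -2/4 = -1/4*2 = -1/2 ≈ -0.50000)
b(F) = 4 (b(F) = 8 - 4 = 4)
(1/(-124 - 152) + b(E))*(-60) = (1/(-124 - 152) + 4)*(-60) = (1/(-276) + 4)*(-60) = (-1/276 + 4)*(-60) = (1103/276)*(-60) = -5515/23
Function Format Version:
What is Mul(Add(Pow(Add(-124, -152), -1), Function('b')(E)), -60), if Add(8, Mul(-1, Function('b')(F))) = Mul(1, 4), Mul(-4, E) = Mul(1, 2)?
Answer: Rational(-5515, 23) ≈ -239.78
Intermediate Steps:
E = Rational(-1, 2) (E = Mul(Rational(-1, 4), Mul(1, 2)) = Mul(Rational(-1, 4), 2) = Rational(-1, 2) ≈ -0.50000)
Function('b')(F) = 4 (Function('b')(F) = Add(8, Mul(-1, Mul(1, 4))) = Add(8, Mul(-1, 4)) = Add(8, -4) = 4)
Mul(Add(Pow(Add(-124, -152), -1), Function('b')(E)), -60) = Mul(Add(Pow(Add(-124, -152), -1), 4), -60) = Mul(Add(Pow(-276, -1), 4), -60) = Mul(Add(Rational(-1, 276), 4), -60) = Mul(Rational(1103, 276), -60) = Rational(-5515, 23)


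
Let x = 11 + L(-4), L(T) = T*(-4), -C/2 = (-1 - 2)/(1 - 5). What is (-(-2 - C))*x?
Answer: 27/2 ≈ 13.500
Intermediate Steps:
C = -3/2 (C = -2*(-1 - 2)/(1 - 5) = -(-6)/(-4) = -(-6)*(-1)/4 = -2*3/4 = -3/2 ≈ -1.5000)
L(T) = -4*T
x = 27 (x = 11 - 4*(-4) = 11 + 16 = 27)
(-(-2 - C))*x = -(-2 - 1*(-3/2))*27 = -(-2 + 3/2)*27 = -1*(-1/2)*27 = (1/2)*27 = 27/2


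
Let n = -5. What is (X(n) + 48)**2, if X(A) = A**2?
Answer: 5329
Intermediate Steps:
(X(n) + 48)**2 = ((-5)**2 + 48)**2 = (25 + 48)**2 = 73**2 = 5329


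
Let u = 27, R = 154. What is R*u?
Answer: 4158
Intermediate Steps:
R*u = 154*27 = 4158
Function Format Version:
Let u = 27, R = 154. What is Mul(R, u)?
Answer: 4158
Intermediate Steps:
Mul(R, u) = Mul(154, 27) = 4158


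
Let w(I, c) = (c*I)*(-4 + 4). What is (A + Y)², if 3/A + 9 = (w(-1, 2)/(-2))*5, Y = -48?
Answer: 21025/9 ≈ 2336.1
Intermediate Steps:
w(I, c) = 0 (w(I, c) = (I*c)*0 = 0)
A = -⅓ (A = 3/(-9 + (0/(-2))*5) = 3/(-9 + (0*(-½))*5) = 3/(-9 + 0*5) = 3/(-9 + 0) = 3/(-9) = 3*(-⅑) = -⅓ ≈ -0.33333)
(A + Y)² = (-⅓ - 48)² = (-145/3)² = 21025/9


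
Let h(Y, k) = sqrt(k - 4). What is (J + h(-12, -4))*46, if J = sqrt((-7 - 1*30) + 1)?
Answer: 92*I*(3 + sqrt(2)) ≈ 406.11*I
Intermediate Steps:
h(Y, k) = sqrt(-4 + k)
J = 6*I (J = sqrt((-7 - 30) + 1) = sqrt(-37 + 1) = sqrt(-36) = 6*I ≈ 6.0*I)
(J + h(-12, -4))*46 = (6*I + sqrt(-4 - 4))*46 = (6*I + sqrt(-8))*46 = (6*I + 2*I*sqrt(2))*46 = 276*I + 92*I*sqrt(2)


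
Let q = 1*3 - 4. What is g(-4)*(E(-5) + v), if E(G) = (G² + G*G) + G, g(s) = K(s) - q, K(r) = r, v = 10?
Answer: -165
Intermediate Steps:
q = -1 (q = 3 - 4 = -1)
g(s) = 1 + s (g(s) = s - 1*(-1) = s + 1 = 1 + s)
E(G) = G + 2*G² (E(G) = (G² + G²) + G = 2*G² + G = G + 2*G²)
g(-4)*(E(-5) + v) = (1 - 4)*(-5*(1 + 2*(-5)) + 10) = -3*(-5*(1 - 10) + 10) = -3*(-5*(-9) + 10) = -3*(45 + 10) = -3*55 = -165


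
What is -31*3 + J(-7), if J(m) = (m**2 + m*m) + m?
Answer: -2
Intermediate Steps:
J(m) = m + 2*m**2 (J(m) = (m**2 + m**2) + m = 2*m**2 + m = m + 2*m**2)
-31*3 + J(-7) = -31*3 - 7*(1 + 2*(-7)) = -93 - 7*(1 - 14) = -93 - 7*(-13) = -93 + 91 = -2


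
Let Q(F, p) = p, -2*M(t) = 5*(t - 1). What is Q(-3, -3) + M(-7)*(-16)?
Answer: -323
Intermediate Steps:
M(t) = 5/2 - 5*t/2 (M(t) = -5*(t - 1)/2 = -5*(-1 + t)/2 = -(-5 + 5*t)/2 = 5/2 - 5*t/2)
Q(-3, -3) + M(-7)*(-16) = -3 + (5/2 - 5/2*(-7))*(-16) = -3 + (5/2 + 35/2)*(-16) = -3 + 20*(-16) = -3 - 320 = -323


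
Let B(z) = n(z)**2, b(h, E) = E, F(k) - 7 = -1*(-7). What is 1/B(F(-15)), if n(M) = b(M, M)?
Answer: 1/196 ≈ 0.0051020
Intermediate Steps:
F(k) = 14 (F(k) = 7 - 1*(-7) = 7 + 7 = 14)
n(M) = M
B(z) = z**2
1/B(F(-15)) = 1/(14**2) = 1/196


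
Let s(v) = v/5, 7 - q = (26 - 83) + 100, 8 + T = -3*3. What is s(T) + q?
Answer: -197/5 ≈ -39.400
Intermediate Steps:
T = -17 (T = -8 - 3*3 = -8 - 9 = -17)
q = -36 (q = 7 - ((26 - 83) + 100) = 7 - (-57 + 100) = 7 - 1*43 = 7 - 43 = -36)
s(v) = v/5 (s(v) = v*(⅕) = v/5)
s(T) + q = (⅕)*(-17) - 36 = -17/5 - 36 = -197/5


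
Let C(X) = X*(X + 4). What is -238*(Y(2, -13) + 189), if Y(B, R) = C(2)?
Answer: -47838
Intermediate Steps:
C(X) = X*(4 + X)
Y(B, R) = 12 (Y(B, R) = 2*(4 + 2) = 2*6 = 12)
-238*(Y(2, -13) + 189) = -238*(12 + 189) = -238*201 = -47838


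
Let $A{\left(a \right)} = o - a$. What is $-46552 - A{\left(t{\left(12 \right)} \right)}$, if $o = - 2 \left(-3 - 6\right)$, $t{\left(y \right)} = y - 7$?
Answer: $-46565$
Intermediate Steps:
$t{\left(y \right)} = -7 + y$
$o = 18$ ($o = \left(-2\right) \left(-9\right) = 18$)
$A{\left(a \right)} = 18 - a$
$-46552 - A{\left(t{\left(12 \right)} \right)} = -46552 - \left(18 - \left(-7 + 12\right)\right) = -46552 - \left(18 - 5\right) = -46552 - 13 = -46565$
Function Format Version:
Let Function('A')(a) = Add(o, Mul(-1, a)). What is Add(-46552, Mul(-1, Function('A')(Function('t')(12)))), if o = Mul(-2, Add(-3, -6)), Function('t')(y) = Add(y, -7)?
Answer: -46565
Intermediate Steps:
Function('t')(y) = Add(-7, y)
o = 18 (o = Mul(-2, -9) = 18)
Function('A')(a) = Add(18, Mul(-1, a))
Add(-46552, Mul(-1, Function('A')(Function('t')(12)))) = Add(-46552, Mul(-1, Add(18, Mul(-1, Add(-7, 12))))) = Add(-46552, Mul(-1, Add(18, Mul(-1, 5)))) = Add(-46552, Mul(-1, Add(18, -5))) = Add(-46552, Mul(-1, 13)) = Add(-46552, -13) = -46565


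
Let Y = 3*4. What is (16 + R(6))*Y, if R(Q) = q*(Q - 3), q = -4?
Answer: 48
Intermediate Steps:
R(Q) = 12 - 4*Q (R(Q) = -4*(Q - 3) = -4*(-3 + Q) = 12 - 4*Q)
Y = 12
(16 + R(6))*Y = (16 + (12 - 4*6))*12 = (16 + (12 - 24))*12 = (16 - 12)*12 = 4*12 = 48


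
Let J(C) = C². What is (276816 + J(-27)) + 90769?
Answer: 368314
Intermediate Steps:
(276816 + J(-27)) + 90769 = (276816 + (-27)²) + 90769 = (276816 + 729) + 90769 = 277545 + 90769 = 368314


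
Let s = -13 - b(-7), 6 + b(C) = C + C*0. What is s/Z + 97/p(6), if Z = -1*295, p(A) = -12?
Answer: -97/12 ≈ -8.0833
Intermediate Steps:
b(C) = -6 + C (b(C) = -6 + (C + C*0) = -6 + (C + 0) = -6 + C)
s = 0 (s = -13 - (-6 - 7) = -13 - 1*(-13) = -13 + 13 = 0)
Z = -295
s/Z + 97/p(6) = 0/(-295) + 97/(-12) = 0*(-1/295) + 97*(-1/12) = 0 - 97/12 = -97/12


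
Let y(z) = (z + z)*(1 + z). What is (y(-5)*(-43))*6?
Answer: -10320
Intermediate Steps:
y(z) = 2*z*(1 + z) (y(z) = (2*z)*(1 + z) = 2*z*(1 + z))
(y(-5)*(-43))*6 = ((2*(-5)*(1 - 5))*(-43))*6 = ((2*(-5)*(-4))*(-43))*6 = (40*(-43))*6 = -1720*6 = -10320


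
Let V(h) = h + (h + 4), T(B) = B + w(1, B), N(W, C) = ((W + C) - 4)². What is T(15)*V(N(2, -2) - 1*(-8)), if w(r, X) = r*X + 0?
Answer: 1560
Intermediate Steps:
w(r, X) = X*r (w(r, X) = X*r + 0 = X*r)
N(W, C) = (-4 + C + W)² (N(W, C) = ((C + W) - 4)² = (-4 + C + W)²)
T(B) = 2*B (T(B) = B + B*1 = B + B = 2*B)
V(h) = 4 + 2*h (V(h) = h + (4 + h) = 4 + 2*h)
T(15)*V(N(2, -2) - 1*(-8)) = (2*15)*(4 + 2*((-4 - 2 + 2)² - 1*(-8))) = 30*(4 + 2*((-4)² + 8)) = 30*(4 + 2*(16 + 8)) = 30*(4 + 2*24) = 30*(4 + 48) = 30*52 = 1560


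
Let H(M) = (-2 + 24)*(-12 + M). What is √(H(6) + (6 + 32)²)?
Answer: 4*√82 ≈ 36.222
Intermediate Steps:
H(M) = -264 + 22*M (H(M) = 22*(-12 + M) = -264 + 22*M)
√(H(6) + (6 + 32)²) = √((-264 + 22*6) + (6 + 32)²) = √((-264 + 132) + 38²) = √(-132 + 1444) = √1312 = 4*√82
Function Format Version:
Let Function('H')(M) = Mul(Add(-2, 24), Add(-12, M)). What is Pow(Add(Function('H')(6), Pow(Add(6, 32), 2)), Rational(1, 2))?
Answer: Mul(4, Pow(82, Rational(1, 2))) ≈ 36.222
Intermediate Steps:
Function('H')(M) = Add(-264, Mul(22, M)) (Function('H')(M) = Mul(22, Add(-12, M)) = Add(-264, Mul(22, M)))
Pow(Add(Function('H')(6), Pow(Add(6, 32), 2)), Rational(1, 2)) = Pow(Add(Add(-264, Mul(22, 6)), Pow(Add(6, 32), 2)), Rational(1, 2)) = Pow(Add(Add(-264, 132), Pow(38, 2)), Rational(1, 2)) = Pow(Add(-132, 1444), Rational(1, 2)) = Pow(1312, Rational(1, 2)) = Mul(4, Pow(82, Rational(1, 2)))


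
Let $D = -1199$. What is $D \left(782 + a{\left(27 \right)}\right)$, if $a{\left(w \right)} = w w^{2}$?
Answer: $-24537535$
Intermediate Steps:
$a{\left(w \right)} = w^{3}$
$D \left(782 + a{\left(27 \right)}\right) = - 1199 \left(782 + 27^{3}\right) = - 1199 \left(782 + 19683\right) = \left(-1199\right) 20465 = -24537535$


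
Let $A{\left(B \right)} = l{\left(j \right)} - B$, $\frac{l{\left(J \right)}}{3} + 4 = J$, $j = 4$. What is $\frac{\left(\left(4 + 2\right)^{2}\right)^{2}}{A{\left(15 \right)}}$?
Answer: $- \frac{432}{5} \approx -86.4$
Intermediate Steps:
$l{\left(J \right)} = -12 + 3 J$
$A{\left(B \right)} = - B$ ($A{\left(B \right)} = \left(-12 + 3 \cdot 4\right) - B = \left(-12 + 12\right) - B = 0 - B = - B$)
$\frac{\left(\left(4 + 2\right)^{2}\right)^{2}}{A{\left(15 \right)}} = \frac{\left(\left(4 + 2\right)^{2}\right)^{2}}{\left(-1\right) 15} = \frac{\left(6^{2}\right)^{2}}{-15} = 36^{2} \left(- \frac{1}{15}\right) = 1296 \left(- \frac{1}{15}\right) = - \frac{432}{5}$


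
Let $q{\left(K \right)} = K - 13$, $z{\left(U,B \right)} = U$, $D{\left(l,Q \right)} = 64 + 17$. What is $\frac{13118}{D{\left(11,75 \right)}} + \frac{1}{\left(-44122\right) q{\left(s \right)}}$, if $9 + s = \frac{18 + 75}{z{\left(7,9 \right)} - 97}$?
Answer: $\frac{199972774033}{1234776231} \approx 161.95$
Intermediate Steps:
$D{\left(l,Q \right)} = 81$
$s = - \frac{301}{30}$ ($s = -9 + \frac{18 + 75}{7 - 97} = -9 + \frac{93}{-90} = -9 + 93 \left(- \frac{1}{90}\right) = -9 - \frac{31}{30} = - \frac{301}{30} \approx -10.033$)
$q{\left(K \right)} = -13 + K$ ($q{\left(K \right)} = K - 13 = -13 + K$)
$\frac{13118}{D{\left(11,75 \right)}} + \frac{1}{\left(-44122\right) q{\left(s \right)}} = \frac{13118}{81} + \frac{1}{\left(-44122\right) \left(-13 - \frac{301}{30}\right)} = 13118 \cdot \frac{1}{81} - \frac{1}{44122 \left(- \frac{691}{30}\right)} = \frac{13118}{81} - - \frac{15}{15244151} = \frac{13118}{81} + \frac{15}{15244151} = \frac{199972774033}{1234776231}$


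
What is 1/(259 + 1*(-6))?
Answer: 1/253 ≈ 0.0039526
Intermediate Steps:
1/(259 + 1*(-6)) = 1/(259 - 6) = 1/253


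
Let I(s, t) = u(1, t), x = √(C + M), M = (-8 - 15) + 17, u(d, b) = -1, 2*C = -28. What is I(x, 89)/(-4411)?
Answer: 1/4411 ≈ 0.00022671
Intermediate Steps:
C = -14 (C = (½)*(-28) = -14)
M = -6 (M = -23 + 17 = -6)
x = 2*I*√5 (x = √(-14 - 6) = √(-20) = 2*I*√5 ≈ 4.4721*I)
I(s, t) = -1
I(x, 89)/(-4411) = -1/(-4411) = -1*(-1/4411) = 1/4411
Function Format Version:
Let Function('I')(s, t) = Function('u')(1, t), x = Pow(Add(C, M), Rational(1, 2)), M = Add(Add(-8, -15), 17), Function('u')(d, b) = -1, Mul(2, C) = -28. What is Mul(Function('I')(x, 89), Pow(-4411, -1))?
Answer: Rational(1, 4411) ≈ 0.00022671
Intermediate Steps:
C = -14 (C = Mul(Rational(1, 2), -28) = -14)
M = -6 (M = Add(-23, 17) = -6)
x = Mul(2, I, Pow(5, Rational(1, 2))) (x = Pow(Add(-14, -6), Rational(1, 2)) = Pow(-20, Rational(1, 2)) = Mul(2, I, Pow(5, Rational(1, 2))) ≈ Mul(4.4721, I))
Function('I')(s, t) = -1
Mul(Function('I')(x, 89), Pow(-4411, -1)) = Mul(-1, Pow(-4411, -1)) = Mul(-1, Rational(-1, 4411)) = Rational(1, 4411)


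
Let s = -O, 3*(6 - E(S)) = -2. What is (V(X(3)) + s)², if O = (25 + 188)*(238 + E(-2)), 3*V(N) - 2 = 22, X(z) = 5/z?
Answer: 2715035236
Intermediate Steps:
E(S) = 20/3 (E(S) = 6 - ⅓*(-2) = 6 + ⅔ = 20/3)
V(N) = 8 (V(N) = ⅔ + (⅓)*22 = ⅔ + 22/3 = 8)
O = 52114 (O = (25 + 188)*(238 + 20/3) = 213*(734/3) = 52114)
s = -52114 (s = -1*52114 = -52114)
(V(X(3)) + s)² = (8 - 52114)² = (-52106)² = 2715035236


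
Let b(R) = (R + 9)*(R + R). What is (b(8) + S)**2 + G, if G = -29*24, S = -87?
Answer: 33529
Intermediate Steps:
G = -696
b(R) = 2*R*(9 + R) (b(R) = (9 + R)*(2*R) = 2*R*(9 + R))
(b(8) + S)**2 + G = (2*8*(9 + 8) - 87)**2 - 696 = (2*8*17 - 87)**2 - 696 = (272 - 87)**2 - 696 = 185**2 - 696 = 34225 - 696 = 33529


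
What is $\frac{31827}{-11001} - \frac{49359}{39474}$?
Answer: $- \frac{199926373}{48250386} \approx -4.1435$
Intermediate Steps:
$\frac{31827}{-11001} - \frac{49359}{39474} = 31827 \left(- \frac{1}{11001}\right) - \frac{16453}{13158} = - \frac{10609}{3667} - \frac{16453}{13158} = - \frac{199926373}{48250386}$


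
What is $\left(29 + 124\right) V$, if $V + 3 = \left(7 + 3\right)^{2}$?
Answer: $14841$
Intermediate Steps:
$V = 97$ ($V = -3 + \left(7 + 3\right)^{2} = -3 + 10^{2} = -3 + 100 = 97$)
$\left(29 + 124\right) V = \left(29 + 124\right) 97 = 153 \cdot 97 = 14841$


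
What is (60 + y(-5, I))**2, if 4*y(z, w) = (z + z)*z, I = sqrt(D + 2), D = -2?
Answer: 21025/4 ≈ 5256.3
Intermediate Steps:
I = 0 (I = sqrt(-2 + 2) = sqrt(0) = 0)
y(z, w) = z**2/2 (y(z, w) = ((z + z)*z)/4 = ((2*z)*z)/4 = (2*z**2)/4 = z**2/2)
(60 + y(-5, I))**2 = (60 + (1/2)*(-5)**2)**2 = (60 + (1/2)*25)**2 = (60 + 25/2)**2 = (145/2)**2 = 21025/4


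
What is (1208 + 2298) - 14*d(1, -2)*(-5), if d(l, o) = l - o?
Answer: 3716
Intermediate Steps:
(1208 + 2298) - 14*d(1, -2)*(-5) = (1208 + 2298) - 14*(1 - 1*(-2))*(-5) = 3506 - 14*(1 + 2)*(-5) = 3506 - 14*3*(-5) = 3506 - 42*(-5) = 3506 + 210 = 3716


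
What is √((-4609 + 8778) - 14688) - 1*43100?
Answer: -43100 + I*√10519 ≈ -43100.0 + 102.56*I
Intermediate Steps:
√((-4609 + 8778) - 14688) - 1*43100 = √(4169 - 14688) - 43100 = √(-10519) - 43100 = I*√10519 - 43100 = -43100 + I*√10519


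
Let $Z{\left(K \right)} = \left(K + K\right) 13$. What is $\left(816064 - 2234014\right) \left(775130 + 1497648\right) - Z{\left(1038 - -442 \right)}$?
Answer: $-3222685603580$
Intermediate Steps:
$Z{\left(K \right)} = 26 K$ ($Z{\left(K \right)} = 2 K 13 = 26 K$)
$\left(816064 - 2234014\right) \left(775130 + 1497648\right) - Z{\left(1038 - -442 \right)} = \left(816064 - 2234014\right) \left(775130 + 1497648\right) - 26 \left(1038 - -442\right) = \left(-1417950\right) 2272778 - 26 \left(1038 + 442\right) = -3222685565100 - 26 \cdot 1480 = -3222685565100 - 38480 = -3222685603580$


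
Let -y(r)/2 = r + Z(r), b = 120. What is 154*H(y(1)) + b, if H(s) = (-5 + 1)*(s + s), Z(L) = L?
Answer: 5048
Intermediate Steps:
y(r) = -4*r (y(r) = -2*(r + r) = -4*r)
H(s) = -8*s
154*H(y(1)) + b = 154*(-(-32)) + 120 = 154*(-8*(-4)) + 120 = 154*32 + 120 = 4928 + 120 = 5048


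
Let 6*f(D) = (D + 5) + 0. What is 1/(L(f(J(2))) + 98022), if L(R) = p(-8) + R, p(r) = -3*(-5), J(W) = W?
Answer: 6/588229 ≈ 1.0200e-5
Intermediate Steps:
f(D) = ⅚ + D/6 (f(D) = ((D + 5) + 0)/6 = ((5 + D) + 0)/6 = (5 + D)/6 = ⅚ + D/6)
p(r) = 15
L(R) = 15 + R
1/(L(f(J(2))) + 98022) = 1/((15 + (⅚ + (⅙)*2)) + 98022) = 1/((15 + (⅚ + ⅓)) + 98022) = 1/((15 + 7/6) + 98022) = 1/(97/6 + 98022) = 1/(588229/6) = 6/588229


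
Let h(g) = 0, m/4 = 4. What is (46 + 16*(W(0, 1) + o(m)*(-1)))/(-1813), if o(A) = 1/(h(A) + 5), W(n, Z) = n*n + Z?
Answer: -6/185 ≈ -0.032432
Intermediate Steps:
m = 16 (m = 4*4 = 16)
W(n, Z) = Z + n**2 (W(n, Z) = n**2 + Z = Z + n**2)
o(A) = 1/5 (o(A) = 1/(0 + 5) = 1/5)
(46 + 16*(W(0, 1) + o(m)*(-1)))/(-1813) = (46 + 16*((1 + 0**2) + (1/5)*(-1)))/(-1813) = (46 + 16*((1 + 0) - 1/5))*(-1/1813) = (46 + 16*(1 - 1/5))*(-1/1813) = (46 + 16*(4/5))*(-1/1813) = (46 + 64/5)*(-1/1813) = (294/5)*(-1/1813) = -6/185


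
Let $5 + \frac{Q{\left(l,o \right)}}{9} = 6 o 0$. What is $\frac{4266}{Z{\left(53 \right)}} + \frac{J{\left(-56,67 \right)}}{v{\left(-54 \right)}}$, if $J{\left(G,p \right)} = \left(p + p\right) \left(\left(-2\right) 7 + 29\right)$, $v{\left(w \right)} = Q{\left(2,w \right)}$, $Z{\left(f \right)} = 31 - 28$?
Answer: $\frac{4132}{3} \approx 1377.3$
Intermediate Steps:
$Z{\left(f \right)} = 3$
$Q{\left(l,o \right)} = -45$ ($Q{\left(l,o \right)} = -45 + 9 \cdot 6 o 0 = -45 + 9 \cdot 0 = -45 + 0 = -45$)
$v{\left(w \right)} = -45$
$J{\left(G,p \right)} = 30 p$ ($J{\left(G,p \right)} = 2 p \left(-14 + 29\right) = 2 p 15 = 30 p$)
$\frac{4266}{Z{\left(53 \right)}} + \frac{J{\left(-56,67 \right)}}{v{\left(-54 \right)}} = \frac{4266}{3} + \frac{30 \cdot 67}{-45} = 4266 \cdot \frac{1}{3} + 2010 \left(- \frac{1}{45}\right) = 1422 - \frac{134}{3} = \frac{4132}{3}$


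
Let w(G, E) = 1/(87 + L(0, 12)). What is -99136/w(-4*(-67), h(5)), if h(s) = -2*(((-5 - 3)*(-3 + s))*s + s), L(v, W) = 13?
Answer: -9913600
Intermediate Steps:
h(s) = -2*s - 2*s*(24 - 8*s) (h(s) = -2*((-8*(-3 + s))*s + s) = -2*((24 - 8*s)*s + s) = -2*(s*(24 - 8*s) + s) = -2*(s + s*(24 - 8*s)) = -2*s - 2*s*(24 - 8*s))
w(G, E) = 1/100 (w(G, E) = 1/(87 + 13) = 1/100)
-99136/w(-4*(-67), h(5)) = -99136/1/100 = -99136*100 = -9913600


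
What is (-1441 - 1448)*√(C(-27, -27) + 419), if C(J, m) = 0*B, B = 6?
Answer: -2889*√419 ≈ -59136.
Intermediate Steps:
C(J, m) = 0 (C(J, m) = 0*6 = 0)
(-1441 - 1448)*√(C(-27, -27) + 419) = (-1441 - 1448)*√(0 + 419) = -2889*√419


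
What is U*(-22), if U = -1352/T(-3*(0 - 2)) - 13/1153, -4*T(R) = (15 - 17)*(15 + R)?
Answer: 68595670/24213 ≈ 2833.0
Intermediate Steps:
T(R) = 15/2 + R/2 (T(R) = -(15 - 17)*(15 + R)/4 = -(-1)*(15 + R)/2 = -(-30 - 2*R)/4 = 15/2 + R/2)
U = -3117985/24213 (U = -1352/(15/2 + (-3*(0 - 2))/2) - 13/1153 = -1352/(15/2 + (-3*(-2))/2) - 13*1/1153 = -1352/(15/2 + (½)*6) - 13/1153 = -1352/(15/2 + 3) - 13/1153 = -1352/21/2 - 13/1153 = -1352*2/21 - 13/1153 = -2704/21 - 13/1153 = -3117985/24213 ≈ -128.77)
U*(-22) = -3117985/24213*(-22) = 68595670/24213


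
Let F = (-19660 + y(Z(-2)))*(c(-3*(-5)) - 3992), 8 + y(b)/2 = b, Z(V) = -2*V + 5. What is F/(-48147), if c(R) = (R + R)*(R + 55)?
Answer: -3381176/4377 ≈ -772.49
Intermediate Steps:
Z(V) = 5 - 2*V
y(b) = -16 + 2*b
c(R) = 2*R*(55 + R) (c(R) = (2*R)*(55 + R) = 2*R*(55 + R))
F = 37192936 (F = (-19660 + (-16 + 2*(5 - 2*(-2))))*(2*(-3*(-5))*(55 - 3*(-5)) - 3992) = (-19660 + (-16 + 2*(5 + 4)))*(2*15*(55 + 15) - 3992) = (-19660 + (-16 + 2*9))*(2*15*70 - 3992) = (-19660 + (-16 + 18))*(2100 - 3992) = (-19660 + 2)*(-1892) = -19658*(-1892) = 37192936)
F/(-48147) = 37192936/(-48147) = 37192936*(-1/48147) = -3381176/4377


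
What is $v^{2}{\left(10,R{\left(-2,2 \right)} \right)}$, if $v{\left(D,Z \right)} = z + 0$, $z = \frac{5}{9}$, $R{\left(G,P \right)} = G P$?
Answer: $\frac{25}{81} \approx 0.30864$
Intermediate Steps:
$z = \frac{5}{9}$ ($z = 5 \cdot \frac{1}{9} = \frac{5}{9} \approx 0.55556$)
$v{\left(D,Z \right)} = \frac{5}{9}$ ($v{\left(D,Z \right)} = \frac{5}{9} + 0 = \frac{5}{9}$)
$v^{2}{\left(10,R{\left(-2,2 \right)} \right)} = \left(\frac{5}{9}\right)^{2} = \frac{25}{81}$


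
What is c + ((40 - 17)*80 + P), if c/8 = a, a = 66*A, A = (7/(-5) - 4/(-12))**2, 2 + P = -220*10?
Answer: 17906/75 ≈ 238.75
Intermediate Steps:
P = -2202 (P = -2 - 220*10 = -2 - 2200 = -2202)
A = 256/225 (A = (7*(-1/5) - 4*(-1/12))**2 = (-7/5 + 1/3)**2 = (-16/15)**2 = 256/225 ≈ 1.1378)
a = 5632/75 (a = 66*(256/225) = 5632/75 ≈ 75.093)
c = 45056/75 (c = 8*(5632/75) = 45056/75 ≈ 600.75)
c + ((40 - 17)*80 + P) = 45056/75 + ((40 - 17)*80 - 2202) = 45056/75 + (23*80 - 2202) = 45056/75 + (1840 - 2202) = 45056/75 - 362 = 17906/75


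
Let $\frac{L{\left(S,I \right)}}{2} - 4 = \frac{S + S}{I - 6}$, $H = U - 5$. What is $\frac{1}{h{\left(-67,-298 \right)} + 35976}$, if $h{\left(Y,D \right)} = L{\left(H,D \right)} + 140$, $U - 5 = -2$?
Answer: $\frac{38}{1372713} \approx 2.7682 \cdot 10^{-5}$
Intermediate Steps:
$U = 3$ ($U = 5 - 2 = 3$)
$H = -2$ ($H = 3 - 5 = -2$)
$L{\left(S,I \right)} = 8 + \frac{4 S}{-6 + I}$ ($L{\left(S,I \right)} = 8 + 2 \frac{S + S}{I - 6} = 8 + 2 \frac{2 S}{-6 + I} = 8 + \frac{4 S}{-6 + I}$)
$h{\left(Y,D \right)} = 140 + \frac{4 \left(-14 + 2 D\right)}{-6 + D}$ ($h{\left(Y,D \right)} = \frac{4 \left(-12 - 2 + 2 D\right)}{-6 + D} + 140 = \frac{4 \left(-14 + 2 D\right)}{-6 + D} + 140 = 140 + \frac{4 \left(-14 + 2 D\right)}{-6 + D}$)
$\frac{1}{h{\left(-67,-298 \right)} + 35976} = \frac{1}{\frac{4 \left(-224 + 37 \left(-298\right)\right)}{-6 - 298} + 35976} = \frac{1}{\frac{4 \left(-224 - 11026\right)}{-304} + 35976} = \frac{1}{4 \left(- \frac{1}{304}\right) \left(-11250\right) + 35976} = \frac{1}{\frac{5625}{38} + 35976} = \frac{1}{\frac{1372713}{38}} = \frac{38}{1372713}$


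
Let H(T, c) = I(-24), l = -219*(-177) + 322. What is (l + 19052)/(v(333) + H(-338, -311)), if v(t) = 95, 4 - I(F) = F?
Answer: 19379/41 ≈ 472.66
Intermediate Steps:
I(F) = 4 - F
l = 39085 (l = 38763 + 322 = 39085)
H(T, c) = 28 (H(T, c) = 4 - 1*(-24) = 4 + 24 = 28)
(l + 19052)/(v(333) + H(-338, -311)) = (39085 + 19052)/(95 + 28) = 58137/123 = 58137*(1/123) = 19379/41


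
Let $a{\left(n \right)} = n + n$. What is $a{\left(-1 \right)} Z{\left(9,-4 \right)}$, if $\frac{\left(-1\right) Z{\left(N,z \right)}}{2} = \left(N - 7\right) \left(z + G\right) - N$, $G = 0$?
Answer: $-68$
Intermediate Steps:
$a{\left(n \right)} = 2 n$
$Z{\left(N,z \right)} = 2 N - 2 z \left(-7 + N\right)$ ($Z{\left(N,z \right)} = - 2 \left(\left(N - 7\right) \left(z + 0\right) - N\right) = - 2 \left(\left(-7 + N\right) z - N\right) = - 2 \left(z \left(-7 + N\right) - N\right) = - 2 \left(- N + z \left(-7 + N\right)\right) = 2 N - 2 z \left(-7 + N\right)$)
$a{\left(-1 \right)} Z{\left(9,-4 \right)} = 2 \left(-1\right) \left(2 \cdot 9 + 14 \left(-4\right) - 18 \left(-4\right)\right) = - 2 \left(18 - 56 + 72\right) = \left(-2\right) 34 = -68$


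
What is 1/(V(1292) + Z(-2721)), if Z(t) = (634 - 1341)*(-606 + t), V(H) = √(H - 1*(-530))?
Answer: 2352189/5532793089899 - √1822/5532793089899 ≈ 4.2513e-7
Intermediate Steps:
V(H) = √(530 + H) (V(H) = √(H + 530) = √(530 + H))
Z(t) = 428442 - 707*t (Z(t) = -707*(-606 + t) = 428442 - 707*t)
1/(V(1292) + Z(-2721)) = 1/(√(530 + 1292) + (428442 - 707*(-2721))) = 1/(√1822 + (428442 + 1923747)) = 1/(√1822 + 2352189) = 1/(2352189 + √1822)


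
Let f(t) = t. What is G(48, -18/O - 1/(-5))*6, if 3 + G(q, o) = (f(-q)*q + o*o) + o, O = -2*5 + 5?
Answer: -343314/25 ≈ -13733.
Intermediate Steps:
O = -5 (O = -10 + 5 = -5)
G(q, o) = -3 + o + o² - q² (G(q, o) = -3 + (((-q)*q + o*o) + o) = -3 + ((-q² + o²) + o) = -3 + ((o² - q²) + o) = -3 + (o + o² - q²) = -3 + o + o² - q²)
G(48, -18/O - 1/(-5))*6 = (-3 + (-18/(-5) - 1/(-5)) + (-18/(-5) - 1/(-5))² - 1*48²)*6 = (-3 + (-18*(-⅕) - 1*(-⅕)) + (-18*(-⅕) - 1*(-⅕))² - 1*2304)*6 = (-3 + (18/5 + ⅕) + (18/5 + ⅕)² - 2304)*6 = (-3 + 19/5 + (19/5)² - 2304)*6 = (-3 + 19/5 + 361/25 - 2304)*6 = -57219/25*6 = -343314/25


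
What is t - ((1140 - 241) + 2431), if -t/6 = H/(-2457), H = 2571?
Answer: -907376/273 ≈ -3323.7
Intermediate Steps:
t = 1714/273 (t = -15426/(-2457) = -15426*(-1)/2457 = -6*(-857/819) = 1714/273 ≈ 6.2784)
t - ((1140 - 241) + 2431) = 1714/273 - ((1140 - 241) + 2431) = 1714/273 - (899 + 2431) = 1714/273 - 1*3330 = 1714/273 - 3330 = -907376/273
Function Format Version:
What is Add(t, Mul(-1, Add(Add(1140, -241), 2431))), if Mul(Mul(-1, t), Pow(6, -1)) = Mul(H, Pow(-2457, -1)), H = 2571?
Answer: Rational(-907376, 273) ≈ -3323.7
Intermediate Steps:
t = Rational(1714, 273) (t = Mul(-6, Mul(2571, Pow(-2457, -1))) = Mul(-6, Mul(2571, Rational(-1, 2457))) = Mul(-6, Rational(-857, 819)) = Rational(1714, 273) ≈ 6.2784)
Add(t, Mul(-1, Add(Add(1140, -241), 2431))) = Add(Rational(1714, 273), Mul(-1, Add(Add(1140, -241), 2431))) = Add(Rational(1714, 273), Mul(-1, Add(899, 2431))) = Add(Rational(1714, 273), Mul(-1, 3330)) = Add(Rational(1714, 273), -3330) = Rational(-907376, 273)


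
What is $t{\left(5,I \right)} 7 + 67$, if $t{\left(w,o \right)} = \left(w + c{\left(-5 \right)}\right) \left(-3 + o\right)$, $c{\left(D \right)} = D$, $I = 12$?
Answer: $67$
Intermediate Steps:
$t{\left(w,o \right)} = \left(-5 + w\right) \left(-3 + o\right)$ ($t{\left(w,o \right)} = \left(w - 5\right) \left(-3 + o\right) = \left(-5 + w\right) \left(-3 + o\right)$)
$t{\left(5,I \right)} 7 + 67 = \left(15 - 60 - 15 + 12 \cdot 5\right) 7 + 67 = \left(15 - 60 - 15 + 60\right) 7 + 67 = 0 \cdot 7 + 67 = 0 + 67 = 67$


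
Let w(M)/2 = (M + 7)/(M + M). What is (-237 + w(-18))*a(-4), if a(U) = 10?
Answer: -21275/9 ≈ -2363.9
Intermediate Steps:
w(M) = (7 + M)/M (w(M) = 2*((M + 7)/(M + M)) = 2*((7 + M)/((2*M))) = 2*((7 + M)*(1/(2*M))) = 2*((7 + M)/(2*M)) = (7 + M)/M)
(-237 + w(-18))*a(-4) = (-237 + (7 - 18)/(-18))*10 = (-237 - 1/18*(-11))*10 = (-237 + 11/18)*10 = -4255/18*10 = -21275/9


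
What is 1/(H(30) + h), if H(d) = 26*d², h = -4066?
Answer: 1/19334 ≈ 5.1722e-5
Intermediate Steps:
1/(H(30) + h) = 1/(26*30² - 4066) = 1/(26*900 - 4066) = 1/(23400 - 4066) = 1/19334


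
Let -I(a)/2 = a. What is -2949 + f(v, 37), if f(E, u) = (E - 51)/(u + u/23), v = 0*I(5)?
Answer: -873295/296 ≈ -2950.3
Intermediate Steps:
I(a) = -2*a
v = 0 (v = 0*(-2*5) = 0*(-10) = 0)
f(E, u) = 23*(-51 + E)/(24*u) (f(E, u) = (-51 + E)/(u + u*(1/23)) = (-51 + E)/(u + u/23) = (-51 + E)/((24*u/23)) = (-51 + E)*(23/(24*u)) = 23*(-51 + E)/(24*u))
-2949 + f(v, 37) = -2949 + (23/24)*(-51 + 0)/37 = -2949 + (23/24)*(1/37)*(-51) = -2949 - 391/296 = -873295/296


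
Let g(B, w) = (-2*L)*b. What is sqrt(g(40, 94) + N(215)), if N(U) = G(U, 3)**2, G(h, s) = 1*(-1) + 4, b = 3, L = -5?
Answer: sqrt(39) ≈ 6.2450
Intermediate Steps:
G(h, s) = 3 (G(h, s) = -1 + 4 = 3)
g(B, w) = 30 (g(B, w) = -2*(-5)*3 = 10*3 = 30)
N(U) = 9 (N(U) = 3**2 = 9)
sqrt(g(40, 94) + N(215)) = sqrt(30 + 9) = sqrt(39)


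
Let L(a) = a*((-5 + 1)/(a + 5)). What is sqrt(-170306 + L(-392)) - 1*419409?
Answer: -419409 + I*sqrt(2834129570)/129 ≈ -4.1941e+5 + 412.69*I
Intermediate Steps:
L(a) = -4*a/(5 + a) (L(a) = a*(-4/(5 + a)) = -4*a/(5 + a))
sqrt(-170306 + L(-392)) - 1*419409 = sqrt(-170306 - 4*(-392)/(5 - 392)) - 1*419409 = sqrt(-170306 - 4*(-392)/(-387)) - 419409 = sqrt(-170306 - 4*(-392)*(-1/387)) - 419409 = sqrt(-170306 - 1568/387) - 419409 = sqrt(-65909990/387) - 419409 = I*sqrt(2834129570)/129 - 419409 = -419409 + I*sqrt(2834129570)/129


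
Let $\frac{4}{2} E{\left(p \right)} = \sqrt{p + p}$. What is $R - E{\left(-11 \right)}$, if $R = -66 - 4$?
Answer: $-70 - \frac{i \sqrt{22}}{2} \approx -70.0 - 2.3452 i$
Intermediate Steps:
$E{\left(p \right)} = \frac{\sqrt{2} \sqrt{p}}{2}$ ($E{\left(p \right)} = \frac{\sqrt{p + p}}{2} = \frac{\sqrt{2 p}}{2} = \frac{\sqrt{2} \sqrt{p}}{2}$)
$R = -70$ ($R = -66 - 4 = -70$)
$R - E{\left(-11 \right)} = -70 - \frac{\sqrt{2} \sqrt{-11}}{2} = -70 - \frac{\sqrt{2} i \sqrt{11}}{2} = -70 - \frac{i \sqrt{22}}{2}$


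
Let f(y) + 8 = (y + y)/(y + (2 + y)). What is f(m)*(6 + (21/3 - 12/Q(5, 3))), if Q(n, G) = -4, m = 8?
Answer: -1024/9 ≈ -113.78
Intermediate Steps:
f(y) = -8 + 2*y/(2 + 2*y) (f(y) = -8 + (y + y)/(y + (2 + y)) = -8 + (2*y)/(2 + 2*y) = -8 + 2*y/(2 + 2*y))
f(m)*(6 + (21/3 - 12/Q(5, 3))) = ((-8 - 7*8)/(1 + 8))*(6 + (21/3 - 12/(-4))) = ((-8 - 56)/9)*(6 + (21*(1/3) - 12*(-1/4))) = ((1/9)*(-64))*(6 + (7 + 3)) = -64*(6 + 10)/9 = -64/9*16 = -1024/9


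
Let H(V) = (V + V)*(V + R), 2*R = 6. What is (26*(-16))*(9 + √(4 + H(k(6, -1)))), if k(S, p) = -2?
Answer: -3744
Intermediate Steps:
R = 3 (R = (½)*6 = 3)
H(V) = 2*V*(3 + V) (H(V) = (V + V)*(V + 3) = (2*V)*(3 + V) = 2*V*(3 + V))
(26*(-16))*(9 + √(4 + H(k(6, -1)))) = (26*(-16))*(9 + √(4 + 2*(-2)*(3 - 2))) = -416*(9 + √(4 + 2*(-2)*1)) = -416*(9 + √(4 - 4)) = -416*(9 + √0) = -416*(9 + 0) = -416*9 = -3744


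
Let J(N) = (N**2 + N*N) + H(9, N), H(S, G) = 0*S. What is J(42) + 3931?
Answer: 7459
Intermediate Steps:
H(S, G) = 0
J(N) = 2*N**2 (J(N) = (N**2 + N*N) + 0 = (N**2 + N**2) + 0 = 2*N**2 + 0 = 2*N**2)
J(42) + 3931 = 2*42**2 + 3931 = 2*1764 + 3931 = 3528 + 3931 = 7459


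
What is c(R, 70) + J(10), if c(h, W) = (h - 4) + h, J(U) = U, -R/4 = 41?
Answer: -322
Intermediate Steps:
R = -164 (R = -4*41 = -164)
c(h, W) = -4 + 2*h (c(h, W) = (-4 + h) + h = -4 + 2*h)
c(R, 70) + J(10) = (-4 + 2*(-164)) + 10 = (-4 - 328) + 10 = -332 + 10 = -322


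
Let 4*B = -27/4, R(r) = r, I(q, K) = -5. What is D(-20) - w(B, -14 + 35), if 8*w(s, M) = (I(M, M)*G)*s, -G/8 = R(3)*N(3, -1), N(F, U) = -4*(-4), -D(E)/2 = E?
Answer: 445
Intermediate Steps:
D(E) = -2*E
N(F, U) = 16
B = -27/16 (B = (-27/4)/4 = (-27*¼)/4 = (¼)*(-27/4) = -27/16 ≈ -1.6875)
G = -384 (G = -24*16 = -8*48 = -384)
w(s, M) = 240*s (w(s, M) = ((-5*(-384))*s)/8 = (1920*s)/8 = 240*s)
D(-20) - w(B, -14 + 35) = -2*(-20) - 240*(-27)/16 = 40 - 1*(-405) = 40 + 405 = 445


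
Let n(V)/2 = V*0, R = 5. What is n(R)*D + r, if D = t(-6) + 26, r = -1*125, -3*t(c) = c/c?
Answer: -125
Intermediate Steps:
t(c) = -1/3 (t(c) = -c/(3*c) = -1/3*1 = -1/3)
n(V) = 0 (n(V) = 2*(V*0) = 2*0 = 0)
r = -125
D = 77/3 (D = -1/3 + 26 = 77/3 ≈ 25.667)
n(R)*D + r = 0*(77/3) - 125 = 0 - 125 = -125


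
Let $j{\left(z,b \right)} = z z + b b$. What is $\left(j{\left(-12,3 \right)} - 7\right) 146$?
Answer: $21316$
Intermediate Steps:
$j{\left(z,b \right)} = b^{2} + z^{2}$ ($j{\left(z,b \right)} = z^{2} + b^{2} = b^{2} + z^{2}$)
$\left(j{\left(-12,3 \right)} - 7\right) 146 = \left(\left(3^{2} + \left(-12\right)^{2}\right) - 7\right) 146 = \left(\left(9 + 144\right) - 7\right) 146 = \left(153 - 7\right) 146 = 146 \cdot 146 = 21316$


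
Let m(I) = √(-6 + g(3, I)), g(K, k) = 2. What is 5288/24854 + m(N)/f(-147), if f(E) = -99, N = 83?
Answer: 2644/12427 - 2*I/99 ≈ 0.21276 - 0.020202*I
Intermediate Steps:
m(I) = 2*I (m(I) = √(-6 + 2) = √(-4) = 2*I)
5288/24854 + m(N)/f(-147) = 5288/24854 + (2*I)/(-99) = 5288*(1/24854) + (2*I)*(-1/99) = 2644/12427 - 2*I/99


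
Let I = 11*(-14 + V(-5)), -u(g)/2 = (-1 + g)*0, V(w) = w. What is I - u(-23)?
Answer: -209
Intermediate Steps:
u(g) = 0 (u(g) = -2*(-1 + g)*0 = -2*0 = 0)
I = -209 (I = 11*(-14 - 5) = 11*(-19) = -209)
I - u(-23) = -209 - 1*0 = -209 + 0 = -209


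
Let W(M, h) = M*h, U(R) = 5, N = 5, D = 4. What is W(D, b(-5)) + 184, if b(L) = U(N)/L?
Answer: 180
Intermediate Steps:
b(L) = 5/L
W(D, b(-5)) + 184 = 4*(5/(-5)) + 184 = 4*(5*(-1/5)) + 184 = 4*(-1) + 184 = -4 + 184 = 180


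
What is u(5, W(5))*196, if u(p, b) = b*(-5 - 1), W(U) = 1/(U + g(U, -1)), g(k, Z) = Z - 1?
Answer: -392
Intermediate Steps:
g(k, Z) = -1 + Z
W(U) = 1/(-2 + U) (W(U) = 1/(U + (-1 - 1)) = 1/(U - 2) = 1/(-2 + U))
u(p, b) = -6*b (u(p, b) = b*(-6) = -6*b)
u(5, W(5))*196 = -6/(-2 + 5)*196 = -6/3*196 = -6*⅓*196 = -2*196 = -392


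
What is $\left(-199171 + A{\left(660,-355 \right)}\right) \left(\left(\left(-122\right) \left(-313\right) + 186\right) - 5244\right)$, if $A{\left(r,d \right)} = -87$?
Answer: $-6601019024$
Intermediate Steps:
$\left(-199171 + A{\left(660,-355 \right)}\right) \left(\left(\left(-122\right) \left(-313\right) + 186\right) - 5244\right) = \left(-199171 - 87\right) \left(\left(\left(-122\right) \left(-313\right) + 186\right) - 5244\right) = - 199258 \left(\left(38186 + 186\right) - 5244\right) = - 199258 \left(38372 - 5244\right) = \left(-199258\right) 33128 = -6601019024$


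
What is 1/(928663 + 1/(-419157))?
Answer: 419157/389255597090 ≈ 1.0768e-6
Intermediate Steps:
1/(928663 + 1/(-419157)) = 1/(928663 - 1/419157) = 1/(389255597090/419157) = 419157/389255597090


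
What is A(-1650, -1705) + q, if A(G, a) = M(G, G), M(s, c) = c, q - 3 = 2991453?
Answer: 2989806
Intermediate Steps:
q = 2991456 (q = 3 + 2991453 = 2991456)
A(G, a) = G
A(-1650, -1705) + q = -1650 + 2991456 = 2989806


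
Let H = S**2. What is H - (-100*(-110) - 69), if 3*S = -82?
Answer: -91655/9 ≈ -10184.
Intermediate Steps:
S = -82/3 (S = (1/3)*(-82) = -82/3 ≈ -27.333)
H = 6724/9 (H = (-82/3)**2 = 6724/9 ≈ 747.11)
H - (-100*(-110) - 69) = 6724/9 - (-100*(-110) - 69) = 6724/9 - (11000 - 69) = 6724/9 - 1*10931 = 6724/9 - 10931 = -91655/9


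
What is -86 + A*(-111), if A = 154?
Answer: -17180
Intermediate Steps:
-86 + A*(-111) = -86 + 154*(-111) = -86 - 17094 = -17180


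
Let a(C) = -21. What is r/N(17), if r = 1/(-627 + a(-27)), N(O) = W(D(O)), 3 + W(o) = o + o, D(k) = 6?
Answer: -1/5832 ≈ -0.00017147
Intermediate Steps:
W(o) = -3 + 2*o (W(o) = -3 + (o + o) = -3 + 2*o)
N(O) = 9 (N(O) = -3 + 2*6 = -3 + 12 = 9)
r = -1/648 (r = 1/(-627 - 21) = 1/(-648) = -1/648 ≈ -0.0015432)
r/N(17) = -1/648/9 = -1/648*1/9 = -1/5832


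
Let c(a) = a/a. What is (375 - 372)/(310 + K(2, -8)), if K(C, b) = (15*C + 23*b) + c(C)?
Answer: 3/157 ≈ 0.019108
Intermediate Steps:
c(a) = 1
K(C, b) = 1 + 15*C + 23*b (K(C, b) = (15*C + 23*b) + 1 = 1 + 15*C + 23*b)
(375 - 372)/(310 + K(2, -8)) = (375 - 372)/(310 + (1 + 15*2 + 23*(-8))) = 3/(310 + (1 + 30 - 184)) = 3/(310 - 153) = 3/157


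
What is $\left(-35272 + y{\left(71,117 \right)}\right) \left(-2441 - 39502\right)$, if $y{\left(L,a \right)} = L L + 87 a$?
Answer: $841041036$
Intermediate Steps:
$y{\left(L,a \right)} = L^{2} + 87 a$
$\left(-35272 + y{\left(71,117 \right)}\right) \left(-2441 - 39502\right) = \left(-35272 + \left(71^{2} + 87 \cdot 117\right)\right) \left(-2441 - 39502\right) = \left(-35272 + \left(5041 + 10179\right)\right) \left(-41943\right) = \left(-35272 + 15220\right) \left(-41943\right) = \left(-20052\right) \left(-41943\right) = 841041036$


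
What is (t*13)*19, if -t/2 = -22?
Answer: 10868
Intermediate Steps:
t = 44 (t = -2*(-22) = 44)
(t*13)*19 = (44*13)*19 = 572*19 = 10868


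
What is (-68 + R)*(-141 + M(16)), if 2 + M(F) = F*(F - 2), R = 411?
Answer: 27783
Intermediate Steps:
M(F) = -2 + F*(-2 + F) (M(F) = -2 + F*(F - 2) = -2 + F*(-2 + F))
(-68 + R)*(-141 + M(16)) = (-68 + 411)*(-141 + (-2 + 16**2 - 2*16)) = 343*(-141 + (-2 + 256 - 32)) = 343*(-141 + 222) = 343*81 = 27783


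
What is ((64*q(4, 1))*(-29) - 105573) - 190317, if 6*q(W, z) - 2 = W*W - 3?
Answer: -300530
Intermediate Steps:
q(W, z) = -⅙ + W²/6 (q(W, z) = ⅓ + (W*W - 3)/6 = ⅓ + (W² - 3)/6 = ⅓ + (-3 + W²)/6 = ⅓ + (-½ + W²/6) = -⅙ + W²/6)
((64*q(4, 1))*(-29) - 105573) - 190317 = ((64*(-⅙ + (⅙)*4²))*(-29) - 105573) - 190317 = ((64*(-⅙ + (⅙)*16))*(-29) - 105573) - 190317 = ((64*(-⅙ + 8/3))*(-29) - 105573) - 190317 = ((64*(5/2))*(-29) - 105573) - 190317 = (160*(-29) - 105573) - 190317 = (-4640 - 105573) - 190317 = -110213 - 190317 = -300530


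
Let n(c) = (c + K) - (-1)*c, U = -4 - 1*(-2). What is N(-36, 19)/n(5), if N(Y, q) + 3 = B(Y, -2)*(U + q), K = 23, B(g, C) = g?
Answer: -205/11 ≈ -18.636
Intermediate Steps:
U = -2 (U = -4 + 2 = -2)
N(Y, q) = -3 + Y*(-2 + q)
n(c) = 23 + 2*c (n(c) = (c + 23) - (-1)*c = (23 + c) + c = 23 + 2*c)
N(-36, 19)/n(5) = (-3 - 2*(-36) - 36*19)/(23 + 2*5) = (-3 + 72 - 684)/(23 + 10) = -615/33 = -615*1/33 = -205/11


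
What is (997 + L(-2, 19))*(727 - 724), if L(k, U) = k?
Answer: 2985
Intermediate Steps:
(997 + L(-2, 19))*(727 - 724) = (997 - 2)*(727 - 724) = 995*3 = 2985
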